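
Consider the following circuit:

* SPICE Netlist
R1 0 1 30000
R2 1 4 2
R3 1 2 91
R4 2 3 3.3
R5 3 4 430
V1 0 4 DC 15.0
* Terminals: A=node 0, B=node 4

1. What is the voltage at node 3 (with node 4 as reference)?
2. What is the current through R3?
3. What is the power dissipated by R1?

Nodal analysis, taking node 4 as the 0 V reference.
Source V1 fixes V_0 = 15 V.
KCL at each unknown node (sum of currents leaving = 0; resistances in Ω):
  Node 1: (V_1 - 15)/30000 + (V_1 - 0)/2 + (V_1 - V_2)/91 = 0
  Node 2: (V_2 - V_1)/91 + (V_2 - V_3)/3.3 = 0
  Node 3: (V_3 - V_2)/3.3 + (V_3 - 0)/430 = 0
Collecting terms (coefficients in siemens):
  0.511·V_1 - 0.01099·V_2 = 0.0005
  0.314·V_2 - 0.01099·V_1 - 0.303·V_3 = 0
  0.3054·V_3 - 0.303·V_2 = 0
Solving these 3 simultaneous equations (Gaussian elimination) gives:
  V_1 = 0.0009961 V, V_2 = 0.0008232 V, V_3 = 0.000817 V
Part 1:
  Read off the nodal solution: V_3 = 0.000817 V
Part 2:
  I_R3 = (V_1 - V_2)/R3 = (0.0009961 - 0.0008232)/91 = 0.0000019 A
  Magnitude: I_R3 = 0.0000019 A
Part 3:
  I_R1 = (V_0 - V_1)/R1 = (15 - 0.0009961)/30000 = 0.0005 A
  P_R1 = I_R1² × R1 = (0.0005)² × 30000 = 0.007499 W

Final answers:
1. V_3 = 0.000817 V
2. I_R3 = 1.9e-06 A
3. P_R1 = 0.007499 W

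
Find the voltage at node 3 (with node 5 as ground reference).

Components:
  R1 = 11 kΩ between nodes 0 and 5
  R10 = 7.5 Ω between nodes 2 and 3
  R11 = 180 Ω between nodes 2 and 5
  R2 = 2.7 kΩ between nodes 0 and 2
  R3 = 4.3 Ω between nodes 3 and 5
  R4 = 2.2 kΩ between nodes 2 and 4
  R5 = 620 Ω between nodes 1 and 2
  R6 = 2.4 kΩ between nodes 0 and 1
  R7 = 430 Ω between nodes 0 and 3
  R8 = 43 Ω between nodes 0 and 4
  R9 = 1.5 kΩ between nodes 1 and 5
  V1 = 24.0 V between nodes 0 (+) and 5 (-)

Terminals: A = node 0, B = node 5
Nodal analysis, taking node 5 as the 0 V reference.
Source V1 fixes V_0 = 24 V.
KCL at each unknown node (sum of currents leaving = 0; resistances in Ω):
  Node 1: (V_1 - V_2)/620 + (V_1 - 24)/2400 + (V_1 - 0)/1500 = 0
  Node 2: (V_2 - 24)/2700 + (V_2 - V_4)/2200 + (V_2 - V_1)/620 + (V_2 - V_3)/7.5 + (V_2 - 0)/180 = 0
  Node 3: (V_3 - 0)/4.3 + (V_3 - 24)/430 + (V_3 - V_2)/7.5 = 0
  Node 4: (V_4 - V_2)/2200 + (V_4 - 24)/43 = 0
Collecting terms (coefficients in siemens):
  0.002696·V_1 - 0.001613·V_2 = 0.01
  0.1413·V_2 - 0.001613·V_1 - 0.1333·V_3 - 0.0004545·V_4 = 0.008889
  0.3682·V_3 - 0.1333·V_2 = 0.05581
  0.02371·V_4 - 0.0004545·V_2 = 0.5581
Solving these 4 simultaneous equations (Gaussian elimination) gives:
  V_1 = 4.006 V, V_2 = 0.4972 V, V_3 = 0.3316 V, V_4 = 23.55 V
The requested potential is V_3 = 0.3316 V.

Final answer: V_3 = 0.3316 V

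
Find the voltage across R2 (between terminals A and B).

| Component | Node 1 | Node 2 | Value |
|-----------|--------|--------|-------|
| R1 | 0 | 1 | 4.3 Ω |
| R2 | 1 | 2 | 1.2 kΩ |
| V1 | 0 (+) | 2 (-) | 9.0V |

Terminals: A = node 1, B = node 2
R1 and R2 are in series across V1 (node 0 → node 1 → node 2), and the output A–B is taken across R2, so this is a voltage divider.
Series current: I = V1/(R1 + R2) = 9/(4.3 + 1200) = 9/1204 = 0.007473 A
V_R2 = I × R2 = V1 × R2/(R1 + R2) = 9 × 1200/1204 = 8.968 V

Final answer: 8.968 V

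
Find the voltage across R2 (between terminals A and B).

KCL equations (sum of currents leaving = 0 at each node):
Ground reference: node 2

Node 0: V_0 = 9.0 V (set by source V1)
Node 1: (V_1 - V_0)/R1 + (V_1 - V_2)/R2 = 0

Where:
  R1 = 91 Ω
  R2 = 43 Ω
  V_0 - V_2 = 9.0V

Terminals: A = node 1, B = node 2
R1 and R2 are in series across V1 (node 0 → node 1 → node 2), and the output A–B is taken across R2, so this is a voltage divider.
Series current: I = V1/(R1 + R2) = 9/(91 + 43) = 9/134 = 0.06716 A
V_R2 = I × R2 = V1 × R2/(R1 + R2) = 9 × 43/134 = 2.888 V

Final answer: 2.888 V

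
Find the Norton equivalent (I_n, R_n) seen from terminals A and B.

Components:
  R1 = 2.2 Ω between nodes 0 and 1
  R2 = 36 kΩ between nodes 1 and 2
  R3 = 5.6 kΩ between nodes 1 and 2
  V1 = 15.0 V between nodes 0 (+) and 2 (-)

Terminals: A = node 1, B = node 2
Find the Thévenin equivalent first; then I_n = V_th/R_th and R_n = R_th.
Step 1 — V_th is the open-circuit voltage V_A - V_B (nothing connected across the terminals).
Nodal analysis, taking node 2 as the 0 V reference.
Source V1 fixes V_0 = 15 V.
KCL at each unknown node (sum of currents leaving = 0; resistances in Ω):
  Node 1: (V_1 - 15)/2.2 + (V_1 - 0)/36000 + (V_1 - 0)/5600 = 0
Collecting terms: 0.4548 × V_1 = 6.818  =>  V_1 = 14.99 V
V_th = V_1 - V_2 = 14.99 - 0 = 14.99 V
Step 2 — R_th: zero the source — replace V1 by a short circuit (node 2 merges into node 0) — and find the resistance seen between A (node 1) and B (node 0).
Reduce the network between node 1 (A) and node 0 (B) by series/parallel combination:
  Rp1 = R1 ‖ R2 ‖ R3 (parallel, all between nodes 0 and 1) = 1/(1/2.2 + 1/36000 + 1/5600) = 2.199 Ω
R_th = 2.199 Ω
I_n = V_th/R_th = 14.99/2.199 = 6.818 A, and R_n = R_th = 2.199 Ω

Final answer: I_n = 6.818 A, R_n = 2.199 Ω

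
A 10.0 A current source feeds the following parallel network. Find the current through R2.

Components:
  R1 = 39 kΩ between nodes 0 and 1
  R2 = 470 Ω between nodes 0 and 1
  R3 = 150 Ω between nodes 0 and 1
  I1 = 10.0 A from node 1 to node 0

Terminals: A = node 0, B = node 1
All resistors sit directly between nodes 0 and 1, so they are in parallel and share one voltage V; the full source current 10 A splits among them.
1/R_par = 1/39000 + 1/470 + 1/150 = 0.00882 S  =>  R_par = 113.4 Ω
V = I × R_par = 10 × 113.4 = 1134 V
I_R2 = V/R2 = 1134/470 = 2.412 A

Final answer: 2.412 A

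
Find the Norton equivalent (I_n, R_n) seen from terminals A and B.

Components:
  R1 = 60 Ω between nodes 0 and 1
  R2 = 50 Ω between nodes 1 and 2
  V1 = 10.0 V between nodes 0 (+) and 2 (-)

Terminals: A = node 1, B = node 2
Find the Thévenin equivalent first; then I_n = V_th/R_th and R_n = R_th.
Step 1 — V_th is the open-circuit voltage V_A - V_B (nothing connected across the terminals).
Nodal analysis, taking node 2 as the 0 V reference.
Source V1 fixes V_0 = 10 V.
KCL at each unknown node (sum of currents leaving = 0; resistances in Ω):
  Node 1: (V_1 - 10)/60 + (V_1 - 0)/50 = 0
Collecting terms: 0.03667 × V_1 = 0.1667  =>  V_1 = 4.545 V
V_th = V_1 - V_2 = 4.545 - 0 = 4.545 V
Step 2 — R_th: zero the source — replace V1 by a short circuit (node 2 merges into node 0) — and find the resistance seen between A (node 1) and B (node 0).
Reduce the network between node 1 (A) and node 0 (B) by series/parallel combination:
  Rp1 = R1 ‖ R2 (parallel, both between nodes 0 and 1) = 1/(1/60 + 1/50) = 27.27 Ω
R_th = 27.27 Ω
I_n = V_th/R_th = 4.545/27.27 = 0.1667 A, and R_n = R_th = 27.27 Ω

Final answer: I_n = 0.1667 A, R_n = 27.27 Ω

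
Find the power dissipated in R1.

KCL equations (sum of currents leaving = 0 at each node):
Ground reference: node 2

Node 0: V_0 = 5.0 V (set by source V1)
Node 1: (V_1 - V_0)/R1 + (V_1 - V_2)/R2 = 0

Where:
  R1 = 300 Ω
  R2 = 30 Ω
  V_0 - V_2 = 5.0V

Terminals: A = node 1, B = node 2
Nodal analysis, taking node 2 as the 0 V reference.
Source V1 fixes V_0 = 5 V.
KCL at each unknown node (sum of currents leaving = 0; resistances in Ω):
  Node 1: (V_1 - 5)/300 + (V_1 - 0)/30 = 0
Collecting terms: 0.03667 × V_1 = 0.01667  =>  V_1 = 0.4545 V
I_R1 = (V_0 - V_1)/R1 = (5 - 0.4545)/300 = 0.01515 A
P_R1 = I_R1² × R1 = (0.01515)² × 300 = 0.06887 W

Final answer: 0.06887 W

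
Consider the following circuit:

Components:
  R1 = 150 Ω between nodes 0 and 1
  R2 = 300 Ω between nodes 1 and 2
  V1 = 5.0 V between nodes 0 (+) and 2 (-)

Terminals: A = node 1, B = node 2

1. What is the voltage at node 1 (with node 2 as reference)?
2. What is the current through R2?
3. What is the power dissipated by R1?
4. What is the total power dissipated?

Nodal analysis, taking node 2 as the 0 V reference.
Source V1 fixes V_0 = 5 V.
KCL at each unknown node (sum of currents leaving = 0; resistances in Ω):
  Node 1: (V_1 - 5)/150 + (V_1 - 0)/300 = 0
Collecting terms: 0.01 × V_1 = 0.03333  =>  V_1 = 3.333 V
Part 1:
  Read off the nodal solution: V_1 = 3.333 V
Part 2:
  I_R2 = (V_1 - V_2)/R2 = (3.333 - 0)/300 = 0.01111 A
  Magnitude: I_R2 = 0.01111 A
Part 3:
  I_R1 = (V_0 - V_1)/R1 = (5 - 3.333)/150 = 0.01111 A
  P_R1 = I_R1² × R1 = (0.01111)² × 150 = 0.01852 W
Part 4:
  Power in each resistor, P = (ΔV)²/R:
    P_R1 = (5 - 3.333)²/150 = 0.01852 W
    P_R2 = (3.333 - 0)²/300 = 0.03704 W
  P_total = P_R1 + P_R2 = 0.05556 W

Final answers:
1. V_1 = 3.333 V
2. I_R2 = 0.01111 A
3. P_R1 = 0.01852 W
4. P_total = 0.05556 W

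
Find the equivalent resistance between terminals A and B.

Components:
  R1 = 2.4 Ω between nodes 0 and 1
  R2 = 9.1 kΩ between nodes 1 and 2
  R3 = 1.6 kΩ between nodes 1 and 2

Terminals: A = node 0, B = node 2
Reduce the network between node 0 (A) and node 2 (B) by series/parallel combination:
  Rp1 = R2 ‖ R3 (parallel, both between nodes 1 and 2) = 1/(1/9100 + 1/1600) = 1361 Ω
  Rs1 = R1 + Rp1 (series, joined only at node 1) = 2.4 + 1361 = 1363 Ω
R_eq = 1.363 kΩ

Final answer: 1.363 kΩ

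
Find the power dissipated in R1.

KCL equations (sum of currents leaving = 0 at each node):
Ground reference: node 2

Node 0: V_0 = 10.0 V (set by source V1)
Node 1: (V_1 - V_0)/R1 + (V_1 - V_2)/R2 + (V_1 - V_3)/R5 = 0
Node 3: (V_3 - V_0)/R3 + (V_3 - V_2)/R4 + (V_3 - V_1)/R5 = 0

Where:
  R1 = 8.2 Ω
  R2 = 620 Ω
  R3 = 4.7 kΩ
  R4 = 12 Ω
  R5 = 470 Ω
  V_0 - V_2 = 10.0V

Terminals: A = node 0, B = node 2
Nodal analysis, taking node 2 as the 0 V reference.
Source V1 fixes V_0 = 10 V.
KCL at each unknown node (sum of currents leaving = 0; resistances in Ω):
  Node 1: (V_1 - 10)/8.2 + (V_1 - 0)/620 + (V_1 - V_3)/470 = 0
  Node 3: (V_3 - 10)/4700 + (V_3 - 0)/12 + (V_3 - V_1)/470 = 0
Collecting terms (coefficients in siemens):
  0.1257·V_1 - 0.002128·V_3 = 1.22
  0.08567·V_3 - 0.002128·V_1 = 0.002128
Determinant D = (0.1257)(0.08567) - (-0.002128)(-0.002128) = 0.01076
V_1 = [(1.22)(0.08567) - (-0.002128)(0.002128)]/D = 9.707 V
V_3 = [(0.1257)(0.002128) - (1.22)(-0.002128)]/D = 0.2659 V
I_R1 = (V_0 - V_1)/R1 = (10 - 9.707)/8.2 = 0.03574 A
P_R1 = I_R1² × R1 = (0.03574)² × 8.2 = 0.01048 W

Final answer: 0.01048 W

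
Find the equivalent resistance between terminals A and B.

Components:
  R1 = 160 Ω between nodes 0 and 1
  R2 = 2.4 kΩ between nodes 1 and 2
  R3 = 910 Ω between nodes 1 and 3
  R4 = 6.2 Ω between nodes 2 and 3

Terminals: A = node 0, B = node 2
Reduce the network between node 0 (A) and node 2 (B) by series/parallel combination:
  Rs1 = R3 + R4 (series, joined only at node 3) = 910 + 6.2 = 916.2 Ω
  Rp1 = R2 ‖ Rs1 (parallel, both between nodes 1 and 2) = 1/(1/2400 + 1/916.2) = 663.1 Ω
  Rs2 = R1 + Rp1 (series, joined only at node 1) = 160 + 663.1 = 823.1 Ω
R_eq = 823.1 Ω

Final answer: 823.1 Ω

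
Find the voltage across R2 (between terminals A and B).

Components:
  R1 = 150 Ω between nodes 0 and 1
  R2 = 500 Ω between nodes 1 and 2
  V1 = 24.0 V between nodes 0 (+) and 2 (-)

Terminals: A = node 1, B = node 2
R1 and R2 are in series across V1 (node 0 → node 1 → node 2), and the output A–B is taken across R2, so this is a voltage divider.
Series current: I = V1/(R1 + R2) = 24/(150 + 500) = 24/650 = 0.03692 A
V_R2 = I × R2 = V1 × R2/(R1 + R2) = 24 × 500/650 = 18.46 V

Final answer: 18.46 V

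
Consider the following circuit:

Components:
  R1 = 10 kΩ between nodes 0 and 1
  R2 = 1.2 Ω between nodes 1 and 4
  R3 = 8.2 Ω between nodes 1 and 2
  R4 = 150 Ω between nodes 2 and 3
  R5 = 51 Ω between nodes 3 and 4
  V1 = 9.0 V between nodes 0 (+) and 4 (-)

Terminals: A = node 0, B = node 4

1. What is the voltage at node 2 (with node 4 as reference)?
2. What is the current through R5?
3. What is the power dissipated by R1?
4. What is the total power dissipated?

Nodal analysis, taking node 4 as the 0 V reference.
Source V1 fixes V_0 = 9 V.
KCL at each unknown node (sum of currents leaving = 0; resistances in Ω):
  Node 1: (V_1 - 9)/10000 + (V_1 - 0)/1.2 + (V_1 - V_2)/8.2 = 0
  Node 2: (V_2 - V_1)/8.2 + (V_2 - V_3)/150 = 0
  Node 3: (V_3 - V_2)/150 + (V_3 - 0)/51 = 0
Collecting terms (coefficients in siemens):
  0.9554·V_1 - 0.122·V_2 = 0.0009
  0.1286·V_2 - 0.122·V_1 - 0.006667·V_3 = 0
  0.02627·V_3 - 0.006667·V_2 = 0
Solving these 3 simultaneous equations (Gaussian elimination) gives:
  V_1 = 0.001074 V, V_2 = 0.001032 V, V_3 = 0.0002618 V
Part 1:
  Read off the nodal solution: V_2 = 0.001032 V
Part 2:
  I_R5 = (V_3 - V_4)/R5 = (0.0002618 - 0)/51 = 0.000005132 A
  Magnitude: I_R5 = 0.000005132 A
Part 3:
  I_R1 = (V_0 - V_1)/R1 = (9 - 0.001074)/10000 = 0.0008999 A
  P_R1 = I_R1² × R1 = (0.0008999)² × 10000 = 0.008098 W
Part 4:
  Power in each resistor, P = (ΔV)²/R:
    P_R1 = (9 - 0.001074)²/10000 = 0.008098 W
    P_R2 = (0.001074 - 0)²/1.2 = 0.0000009607 W
    P_R3 = (0.001074 - 0.001032)²/8.2 = 0.000000000216 W
    P_R4 = (0.001032 - 0.0002618)²/150 = 0.000000003951 W
    P_R5 = (0.0002618 - 0)²/51 = 0.000000001343 W
  P_total = P_R1 + P_R2 + P_R3 + P_R4 + P_R5 = 0.008099 W

Final answers:
1. V_2 = 0.001032 V
2. I_R5 = 5.132e-06 A
3. P_R1 = 0.008098 W
4. P_total = 0.008099 W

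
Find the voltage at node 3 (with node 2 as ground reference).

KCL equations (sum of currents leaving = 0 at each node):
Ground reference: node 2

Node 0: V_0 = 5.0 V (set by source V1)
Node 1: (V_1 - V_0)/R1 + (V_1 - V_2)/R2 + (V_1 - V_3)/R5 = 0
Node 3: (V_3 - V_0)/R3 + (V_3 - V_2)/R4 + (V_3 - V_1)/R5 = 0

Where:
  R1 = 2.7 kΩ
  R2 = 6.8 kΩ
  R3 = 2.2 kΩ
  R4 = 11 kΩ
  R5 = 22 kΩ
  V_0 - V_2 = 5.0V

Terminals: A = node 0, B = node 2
Nodal analysis, taking node 2 as the 0 V reference.
Source V1 fixes V_0 = 5 V.
KCL at each unknown node (sum of currents leaving = 0; resistances in Ω):
  Node 1: (V_1 - 5)/2700 + (V_1 - 0)/6800 + (V_1 - V_3)/22000 = 0
  Node 3: (V_3 - 5)/2200 + (V_3 - 0)/11000 + (V_3 - V_1)/22000 = 0
Collecting terms (coefficients in siemens):
  0.0005629·V_1 - 0.00004545·V_3 = 0.001852
  0.0005909·V_3 - 0.00004545·V_1 = 0.002273
Determinant D = (0.0005629)(0.0005909) - (-0.00004545)(-0.00004545) = 0.0000003305
V_1 = [(0.001852)(0.0005909) - (-0.00004545)(0.002273)]/D = 3.623 V
V_3 = [(0.0005629)(0.002273) - (0.001852)(-0.00004545)]/D = 4.125 V
The requested potential is V_3 = 4.125 V.

Final answer: V_3 = 4.125 V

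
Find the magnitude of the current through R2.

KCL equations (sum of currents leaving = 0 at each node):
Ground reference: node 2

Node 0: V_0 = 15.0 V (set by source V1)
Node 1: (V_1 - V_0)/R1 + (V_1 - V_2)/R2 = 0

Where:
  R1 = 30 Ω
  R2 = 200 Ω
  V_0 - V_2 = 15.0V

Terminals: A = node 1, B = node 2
Nodal analysis, taking node 2 as the 0 V reference.
Source V1 fixes V_0 = 15 V.
KCL at each unknown node (sum of currents leaving = 0; resistances in Ω):
  Node 1: (V_1 - 15)/30 + (V_1 - 0)/200 = 0
Collecting terms: 0.03833 × V_1 = 0.5  =>  V_1 = 13.04 V
I_R2 = (V_1 - V_2)/R2 = (13.04 - 0)/200 = 0.06522 A
|I_R2| = 0.06522 A

Final answer: |I_R2| = 0.06522 A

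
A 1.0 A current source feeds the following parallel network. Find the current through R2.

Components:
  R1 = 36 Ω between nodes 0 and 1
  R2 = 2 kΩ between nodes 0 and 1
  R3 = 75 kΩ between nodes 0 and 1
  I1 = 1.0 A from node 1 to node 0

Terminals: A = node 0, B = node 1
All resistors sit directly between nodes 0 and 1, so they are in parallel and share one voltage V; the full source current 1 A splits among them.
1/R_par = 1/36 + 1/2000 + 1/75000 = 0.02829 S  =>  R_par = 35.35 Ω
V = I × R_par = 1 × 35.35 = 35.35 V
I_R2 = V/R2 = 35.35/2000 = 0.01767 A

Final answer: 0.01767 A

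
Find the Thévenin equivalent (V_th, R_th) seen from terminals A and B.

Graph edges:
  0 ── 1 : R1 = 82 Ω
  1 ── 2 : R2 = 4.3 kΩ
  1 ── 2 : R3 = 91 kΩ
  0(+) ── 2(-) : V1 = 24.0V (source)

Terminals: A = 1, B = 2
Step 1 — V_th is the open-circuit voltage V_A - V_B (nothing connected across the terminals).
Nodal analysis, taking node 2 as the 0 V reference.
Source V1 fixes V_0 = 24 V.
KCL at each unknown node (sum of currents leaving = 0; resistances in Ω):
  Node 1: (V_1 - 24)/82 + (V_1 - 0)/4300 + (V_1 - 0)/91000 = 0
Collecting terms: 0.01244 × V_1 = 0.2927  =>  V_1 = 23.53 V
V_th = V_1 - V_2 = 23.53 - 0 = 23.53 V
Step 2 — R_th: zero the source — replace V1 by a short circuit (node 2 merges into node 0) — and find the resistance seen between A (node 1) and B (node 0).
Reduce the network between node 1 (A) and node 0 (B) by series/parallel combination:
  Rp1 = R1 ‖ R2 ‖ R3 (parallel, all between nodes 0 and 1) = 1/(1/82 + 1/4300 + 1/91000) = 80.39 Ω
R_th = 80.39 Ω

Final answer: V_th = 23.53 V, R_th = 80.39 Ω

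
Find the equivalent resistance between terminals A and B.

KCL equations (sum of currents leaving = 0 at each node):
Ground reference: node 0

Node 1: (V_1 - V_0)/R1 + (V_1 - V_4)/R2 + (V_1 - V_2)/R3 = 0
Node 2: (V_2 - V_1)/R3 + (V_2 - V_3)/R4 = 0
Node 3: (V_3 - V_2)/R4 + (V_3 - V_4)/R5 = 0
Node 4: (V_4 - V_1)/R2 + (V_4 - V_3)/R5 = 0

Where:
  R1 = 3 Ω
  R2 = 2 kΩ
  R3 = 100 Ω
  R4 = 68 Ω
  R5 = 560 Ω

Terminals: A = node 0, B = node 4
Reduce the network between node 0 (A) and node 4 (B) by series/parallel combination:
  Rs1 = R3 + R4 (series, joined only at node 2) = 100 + 68 = 168 Ω
  Rs2 = R5 + Rs1 (series, joined only at node 3) = 560 + 168 = 728 Ω
  Rp1 = R2 ‖ Rs2 (parallel, both between nodes 1 and 4) = 1/(1/2000 + 1/728) = 533.7 Ω
  Rs3 = R1 + Rp1 (series, joined only at node 1) = 3 + 533.7 = 536.7 Ω
R_eq = 536.7 Ω

Final answer: 536.7 Ω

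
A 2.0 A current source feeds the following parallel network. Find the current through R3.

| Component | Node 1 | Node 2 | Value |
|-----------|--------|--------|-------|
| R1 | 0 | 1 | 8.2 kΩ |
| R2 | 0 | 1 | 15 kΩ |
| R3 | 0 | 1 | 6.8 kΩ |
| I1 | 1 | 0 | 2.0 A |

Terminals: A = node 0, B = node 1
All resistors sit directly between nodes 0 and 1, so they are in parallel and share one voltage V; the full source current 2 A splits among them.
1/R_par = 1/8200 + 1/15000 + 1/6800 = 0.0003357 S  =>  R_par = 2979 Ω
V = I × R_par = 2 × 2979 = 5958 V
I_R3 = V/R3 = 5958/6800 = 0.8762 A

Final answer: 0.8762 A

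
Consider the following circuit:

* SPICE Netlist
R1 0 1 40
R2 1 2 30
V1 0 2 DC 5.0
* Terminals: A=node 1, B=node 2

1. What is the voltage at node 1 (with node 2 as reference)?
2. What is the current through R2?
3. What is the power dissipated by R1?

Nodal analysis, taking node 2 as the 0 V reference.
Source V1 fixes V_0 = 5 V.
KCL at each unknown node (sum of currents leaving = 0; resistances in Ω):
  Node 1: (V_1 - 5)/40 + (V_1 - 0)/30 = 0
Collecting terms: 0.05833 × V_1 = 0.125  =>  V_1 = 2.143 V
Part 1:
  Read off the nodal solution: V_1 = 2.143 V
Part 2:
  I_R2 = (V_1 - V_2)/R2 = (2.143 - 0)/30 = 0.07143 A
  Magnitude: I_R2 = 0.07143 A
Part 3:
  I_R1 = (V_0 - V_1)/R1 = (5 - 2.143)/40 = 0.07143 A
  P_R1 = I_R1² × R1 = (0.07143)² × 40 = 0.2041 W

Final answers:
1. V_1 = 2.143 V
2. I_R2 = 0.07143 A
3. P_R1 = 0.2041 W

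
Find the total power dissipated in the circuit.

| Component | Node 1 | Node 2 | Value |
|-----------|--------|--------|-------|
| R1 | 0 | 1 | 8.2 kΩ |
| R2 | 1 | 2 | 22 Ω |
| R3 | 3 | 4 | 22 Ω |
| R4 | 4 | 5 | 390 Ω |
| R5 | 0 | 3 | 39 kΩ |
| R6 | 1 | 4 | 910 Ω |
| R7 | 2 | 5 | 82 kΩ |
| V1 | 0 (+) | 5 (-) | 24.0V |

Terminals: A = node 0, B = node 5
Nodal analysis, taking node 5 as the 0 V reference.
Source V1 fixes V_0 = 24 V.
KCL at each unknown node (sum of currents leaving = 0; resistances in Ω):
  Node 1: (V_1 - 24)/8200 + (V_1 - V_2)/22 + (V_1 - V_4)/910 = 0
  Node 2: (V_2 - V_1)/22 + (V_2 - 0)/82000 = 0
  Node 3: (V_3 - V_4)/22 + (V_3 - 24)/39000 = 0
  Node 4: (V_4 - V_3)/22 + (V_4 - 0)/390 + (V_4 - V_1)/910 = 0
Collecting terms (coefficients in siemens):
  0.04668·V_1 - 0.04545·V_2 - 0.001099·V_4 = 0.002927
  0.04547·V_2 - 0.04545·V_1 = 0
  0.04548·V_3 - 0.04545·V_4 = 0.0006154
  0.04912·V_4 - 0.001099·V_1 - 0.04545·V_3 = 0
Solving these 4 simultaneous equations (Gaussian elimination) gives:
  V_1 = 3.434 V, V_2 = 3.433 V, V_3 = 1.203 V, V_4 = 1.19 V
Power in each resistor, P = (ΔV)²/R:
  P_R1 = (24 - 3.434)²/8200 = 0.05158 W
  P_R2 = (3.434 - 3.433)²/22 = 0.00000003856 W
  P_R3 = (1.203 - 1.19)²/22 = 0.000007517 W
  P_R4 = (1.19 - 0)²/390 = 0.00363 W
  P_R5 = (24 - 1.203)²/39000 = 0.01333 W
  P_R6 = (3.434 - 1.19)²/910 = 0.005535 W
  P_R7 = (3.433 - 0)²/82000 = 0.0001437 W
P_total = P_R1 + P_R2 + P_R3 + P_R4 + P_R5 + P_R6 + P_R7 = 0.07422 W

Final answer: 0.07422 W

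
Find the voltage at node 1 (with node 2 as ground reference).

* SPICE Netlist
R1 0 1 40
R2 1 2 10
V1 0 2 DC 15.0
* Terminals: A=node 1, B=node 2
Nodal analysis, taking node 2 as the 0 V reference.
Source V1 fixes V_0 = 15 V.
KCL at each unknown node (sum of currents leaving = 0; resistances in Ω):
  Node 1: (V_1 - 15)/40 + (V_1 - 0)/10 = 0
Collecting terms: 0.125 × V_1 = 0.375  =>  V_1 = 3 V
The requested potential is V_1 = 3 V.

Final answer: V_1 = 3 V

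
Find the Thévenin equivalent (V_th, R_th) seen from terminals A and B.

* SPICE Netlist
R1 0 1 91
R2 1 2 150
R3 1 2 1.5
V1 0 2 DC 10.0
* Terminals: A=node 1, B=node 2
Step 1 — V_th is the open-circuit voltage V_A - V_B (nothing connected across the terminals).
Nodal analysis, taking node 2 as the 0 V reference.
Source V1 fixes V_0 = 10 V.
KCL at each unknown node (sum of currents leaving = 0; resistances in Ω):
  Node 1: (V_1 - 10)/91 + (V_1 - 0)/150 + (V_1 - 0)/1.5 = 0
Collecting terms: 0.6843 × V_1 = 0.1099  =>  V_1 = 0.1606 V
V_th = V_1 - V_2 = 0.1606 - 0 = 0.1606 V
Step 2 — R_th: zero the source — replace V1 by a short circuit (node 2 merges into node 0) — and find the resistance seen between A (node 1) and B (node 0).
Reduce the network between node 1 (A) and node 0 (B) by series/parallel combination:
  Rp1 = R1 ‖ R2 ‖ R3 (parallel, all between nodes 0 and 1) = 1/(1/91 + 1/150 + 1/1.5) = 1.461 Ω
R_th = 1.461 Ω

Final answer: V_th = 0.1606 V, R_th = 1.461 Ω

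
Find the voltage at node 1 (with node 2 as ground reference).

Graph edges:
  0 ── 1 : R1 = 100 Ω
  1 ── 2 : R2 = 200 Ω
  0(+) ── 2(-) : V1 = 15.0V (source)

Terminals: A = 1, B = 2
Nodal analysis, taking node 2 as the 0 V reference.
Source V1 fixes V_0 = 15 V.
KCL at each unknown node (sum of currents leaving = 0; resistances in Ω):
  Node 1: (V_1 - 15)/100 + (V_1 - 0)/200 = 0
Collecting terms: 0.015 × V_1 = 0.15  =>  V_1 = 10 V
The requested potential is V_1 = 10 V.

Final answer: V_1 = 10 V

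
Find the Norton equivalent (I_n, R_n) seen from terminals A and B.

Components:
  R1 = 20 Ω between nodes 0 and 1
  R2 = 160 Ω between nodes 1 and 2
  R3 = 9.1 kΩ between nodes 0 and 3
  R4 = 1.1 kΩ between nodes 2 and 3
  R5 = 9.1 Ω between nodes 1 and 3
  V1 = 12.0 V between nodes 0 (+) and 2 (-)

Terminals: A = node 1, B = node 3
Find the Thévenin equivalent first; then I_n = V_th/R_th and R_n = R_th.
Step 1 — V_th is the open-circuit voltage V_A - V_B (nothing connected across the terminals).
Nodal analysis, taking node 2 as the 0 V reference.
Source V1 fixes V_0 = 12 V.
KCL at each unknown node (sum of currents leaving = 0; resistances in Ω):
  Node 1: (V_1 - 12)/20 + (V_1 - 0)/160 + (V_1 - V_3)/9.1 = 0
  Node 3: (V_3 - 12)/9100 + (V_3 - 0)/1100 + (V_3 - V_1)/9.1 = 0
Collecting terms (coefficients in siemens):
  0.1661·V_1 - 0.1099·V_3 = 0.6
  0.1109·V_3 - 0.1099·V_1 = 0.001319
Determinant D = (0.1661)(0.1109) - (-0.1099)(-0.1099) = 0.006351
V_1 = [(0.6)(0.1109) - (-0.1099)(0.001319)]/D = 10.5 V
V_3 = [(0.1661)(0.001319) - (0.6)(-0.1099)]/D = 10.42 V
V_th = V_1 - V_3 = 10.5 - 10.42 = 0.08459 V
Step 2 — R_th: zero the source — replace V1 by a short circuit (node 2 merges into node 0) — and find the resistance seen between A (node 1) and B (node 3).
Reduce the network between node 1 (A) and node 3 (B) by series/parallel combination:
  Rp1 = R1 ‖ R2 (parallel, both between nodes 0 and 1) = 1/(1/20 + 1/160) = 17.78 Ω
  Rp2 = R3 ‖ R4 (parallel, both between nodes 0 and 3) = 1/(1/9100 + 1/1100) = 981.4 Ω
  Rs1 = Rp1 + Rp2 (series, joined only at node 0) = 17.78 + 981.4 = 999.2 Ω
  Rp3 = R5 ‖ Rs1 (parallel, both between nodes 1 and 3) = 1/(1/9.1 + 1/999.2) = 9.018 Ω
R_th = 9.018 Ω
I_n = V_th/R_th = 0.08459/9.018 = 0.009381 A, and R_n = R_th = 9.018 Ω

Final answer: I_n = 0.009381 A, R_n = 9.018 Ω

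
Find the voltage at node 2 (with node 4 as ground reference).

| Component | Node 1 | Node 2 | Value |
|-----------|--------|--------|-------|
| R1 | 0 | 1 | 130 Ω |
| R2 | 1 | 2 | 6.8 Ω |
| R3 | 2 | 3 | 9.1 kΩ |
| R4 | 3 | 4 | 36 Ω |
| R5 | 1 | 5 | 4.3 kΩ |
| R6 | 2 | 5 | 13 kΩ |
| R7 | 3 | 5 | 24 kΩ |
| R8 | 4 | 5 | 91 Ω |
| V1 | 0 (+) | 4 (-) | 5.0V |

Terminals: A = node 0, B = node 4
Nodal analysis, taking node 4 as the 0 V reference.
Source V1 fixes V_0 = 5 V.
KCL at each unknown node (sum of currents leaving = 0; resistances in Ω):
  Node 1: (V_1 - 5)/130 + (V_1 - V_2)/6.8 + (V_1 - V_5)/4300 = 0
  Node 2: (V_2 - V_1)/6.8 + (V_2 - V_3)/9100 + (V_2 - V_5)/13000 = 0
  Node 3: (V_3 - V_2)/9100 + (V_3 - 0)/36 + (V_3 - V_5)/24000 = 0
  Node 5: (V_5 - V_1)/4300 + (V_5 - V_2)/13000 + (V_5 - V_3)/24000 + (V_5 - 0)/91 = 0
Collecting terms (coefficients in siemens):
  0.155·V_1 - 0.1471·V_2 - 0.0002326·V_5 = 0.03846
  0.1472·V_2 - 0.1471·V_1 - 0.0001099·V_3 - 0.00007692·V_5 = 0
  0.02793·V_3 - 0.0001099·V_2 - 0.00004167·V_5 = 0
  0.01134·V_5 - 0.0002326·V_1 - 0.00007692·V_2 - 0.00004167·V_3 = 0
Solving these 4 simultaneous equations (Gaussian elimination) gives:
  V_1 = 4.747 V, V_2 = 4.741 V, V_3 = 0.01885 V, V_5 = 0.1296 V
The requested potential is V_2 = 4.741 V.

Final answer: V_2 = 4.741 V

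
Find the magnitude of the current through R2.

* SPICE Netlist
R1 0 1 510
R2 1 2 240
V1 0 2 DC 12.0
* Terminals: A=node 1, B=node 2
Nodal analysis, taking node 2 as the 0 V reference.
Source V1 fixes V_0 = 12 V.
KCL at each unknown node (sum of currents leaving = 0; resistances in Ω):
  Node 1: (V_1 - 12)/510 + (V_1 - 0)/240 = 0
Collecting terms: 0.006127 × V_1 = 0.02353  =>  V_1 = 3.84 V
I_R2 = (V_1 - V_2)/R2 = (3.84 - 0)/240 = 0.016 A
|I_R2| = 0.016 A

Final answer: |I_R2| = 0.016 A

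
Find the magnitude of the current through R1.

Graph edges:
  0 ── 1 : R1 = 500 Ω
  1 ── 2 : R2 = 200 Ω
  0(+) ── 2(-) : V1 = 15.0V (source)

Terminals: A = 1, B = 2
Nodal analysis, taking node 2 as the 0 V reference.
Source V1 fixes V_0 = 15 V.
KCL at each unknown node (sum of currents leaving = 0; resistances in Ω):
  Node 1: (V_1 - 15)/500 + (V_1 - 0)/200 = 0
Collecting terms: 0.007 × V_1 = 0.03  =>  V_1 = 4.286 V
I_R1 = (V_0 - V_1)/R1 = (15 - 4.286)/500 = 0.02143 A
|I_R1| = 0.02143 A

Final answer: |I_R1| = 0.02143 A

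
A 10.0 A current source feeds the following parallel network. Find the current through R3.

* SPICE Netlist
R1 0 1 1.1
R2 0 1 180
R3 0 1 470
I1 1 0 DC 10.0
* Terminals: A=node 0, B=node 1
All resistors sit directly between nodes 0 and 1, so they are in parallel and share one voltage V; the full source current 10 A splits among them.
1/R_par = 1/1.1 + 1/180 + 1/470 = 0.9168 S  =>  R_par = 1.091 Ω
V = I × R_par = 10 × 1.091 = 10.91 V
I_R3 = V/R3 = 10.91/470 = 0.02321 A

Final answer: 0.02321 A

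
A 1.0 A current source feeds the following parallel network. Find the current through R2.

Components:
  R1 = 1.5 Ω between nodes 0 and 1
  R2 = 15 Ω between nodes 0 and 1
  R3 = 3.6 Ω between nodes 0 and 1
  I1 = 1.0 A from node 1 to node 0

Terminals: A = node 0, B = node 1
All resistors sit directly between nodes 0 and 1, so they are in parallel and share one voltage V; the full source current 1 A splits among them.
1/R_par = 1/1.5 + 1/15 + 1/3.6 = 1.011 S  =>  R_par = 0.989 Ω
V = I × R_par = 1 × 0.989 = 0.989 V
I_R2 = V/R2 = 0.989/15 = 0.06593 A

Final answer: 0.06593 A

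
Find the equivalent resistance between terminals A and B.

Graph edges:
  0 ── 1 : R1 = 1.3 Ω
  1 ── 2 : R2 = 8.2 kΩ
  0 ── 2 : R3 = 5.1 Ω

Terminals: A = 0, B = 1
Reduce the network between node 0 (A) and node 1 (B) by series/parallel combination:
  Rs1 = R3 + R2 (series, joined only at node 2) = 5.1 + 8200 = 8205 Ω
  Rp1 = R1 ‖ Rs1 (parallel, both between nodes 0 and 1) = 1/(1/1.3 + 1/8205) = 1.3 Ω
R_eq = 1.3 Ω

Final answer: 1.3 Ω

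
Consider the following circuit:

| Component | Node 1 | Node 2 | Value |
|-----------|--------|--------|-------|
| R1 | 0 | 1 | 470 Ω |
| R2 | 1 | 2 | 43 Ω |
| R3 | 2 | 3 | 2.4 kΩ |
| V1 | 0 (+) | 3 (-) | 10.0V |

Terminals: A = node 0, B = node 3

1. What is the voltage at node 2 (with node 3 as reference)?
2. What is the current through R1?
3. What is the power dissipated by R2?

Nodal analysis, taking node 3 as the 0 V reference.
Source V1 fixes V_0 = 10 V.
KCL at each unknown node (sum of currents leaving = 0; resistances in Ω):
  Node 1: (V_1 - 10)/470 + (V_1 - V_2)/43 = 0
  Node 2: (V_2 - V_1)/43 + (V_2 - 0)/2400 = 0
Collecting terms (coefficients in siemens):
  0.02538·V_1 - 0.02326·V_2 = 0.02128
  0.02367·V_2 - 0.02326·V_1 = 0
Determinant D = (0.02538)(0.02367) - (-0.02326)(-0.02326) = 0.00006006
V_1 = [(0.02128)(0.02367) - (-0.02326)(0)]/D = 8.387 V
V_2 = [(0.02538)(0) - (0.02128)(-0.02326)]/D = 8.239 V
Part 1:
  Read off the nodal solution: V_2 = 8.239 V
Part 2:
  I_R1 = (V_0 - V_1)/R1 = (10 - 8.387)/470 = 0.003433 A
  Magnitude: I_R1 = 0.003433 A
Part 3:
  I_R2 = (V_1 - V_2)/R2 = (8.387 - 8.239)/43 = 0.003433 A
  P_R2 = I_R2² × R2 = (0.003433)² × 43 = 0.0005067 W

Final answers:
1. V_2 = 8.239 V
2. I_R1 = 0.003433 A
3. P_R2 = 0.0005067 W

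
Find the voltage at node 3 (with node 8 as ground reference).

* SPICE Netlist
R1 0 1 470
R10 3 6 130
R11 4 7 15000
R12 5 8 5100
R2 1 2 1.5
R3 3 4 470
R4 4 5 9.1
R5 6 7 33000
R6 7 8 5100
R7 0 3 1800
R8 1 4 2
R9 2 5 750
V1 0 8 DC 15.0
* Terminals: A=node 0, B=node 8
Nodal analysis, taking node 8 as the 0 V reference.
Source V1 fixes V_0 = 15 V.
KCL at each unknown node (sum of currents leaving = 0; resistances in Ω):
  Node 1: (V_1 - 15)/470 + (V_1 - V_2)/1.5 + (V_1 - V_4)/2 = 0
  Node 2: (V_2 - V_1)/1.5 + (V_2 - V_5)/750 = 0
  Node 3: (V_3 - V_4)/470 + (V_3 - 15)/1800 + (V_3 - V_6)/130 = 0
  Node 4: (V_4 - V_3)/470 + (V_4 - V_5)/9.1 + (V_4 - V_1)/2 + (V_4 - V_7)/15000 = 0
  Node 5: (V_5 - V_4)/9.1 + (V_5 - V_2)/750 + (V_5 - 0)/5100 = 0
  Node 6: (V_6 - V_7)/33000 + (V_6 - V_3)/130 = 0
  Node 7: (V_7 - V_6)/33000 + (V_7 - 0)/5100 + (V_7 - V_4)/15000 = 0
Collecting terms (coefficients in siemens):
  1.169·V_1 - 0.6667·V_2 - 0.5·V_4 = 0.03191
  0.668·V_2 - 0.6667·V_1 - 0.001333·V_5 = 0
  0.01038·V_3 - 0.002128·V_4 - 0.007692·V_6 = 0.008333
  0.6121·V_4 - 0.5·V_1 - 0.002128·V_3 - 0.1099·V_5 - 0.00006667·V_7 = 0
  0.1114·V_5 - 0.001333·V_2 - 0.1099·V_4 = 0
  0.007723·V_6 - 0.007692·V_3 - 0.0000303·V_7 = 0
  0.000293·V_7 - 0.00006667·V_4 - 0.0000303·V_6 = 0
Solving these 7 simultaneous equations (Gaussian elimination) gives:
  V_1 = 13.64 V, V_2 = 13.64 V, V_3 = 13.81 V, V_4 = 13.63 V
  V_5 = 13.61 V, V_6 = 13.78 V, V_7 = 4.526 V
The requested potential is V_3 = 13.81 V.

Final answer: V_3 = 13.81 V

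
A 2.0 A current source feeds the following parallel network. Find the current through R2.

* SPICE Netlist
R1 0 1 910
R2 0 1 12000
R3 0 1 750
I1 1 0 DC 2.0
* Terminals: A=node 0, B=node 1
All resistors sit directly between nodes 0 and 1, so they are in parallel and share one voltage V; the full source current 2 A splits among them.
1/R_par = 1/910 + 1/12000 + 1/750 = 0.002516 S  =>  R_par = 397.5 Ω
V = I × R_par = 2 × 397.5 = 795 V
I_R2 = V/R2 = 795/12000 = 0.06625 A

Final answer: 0.06625 A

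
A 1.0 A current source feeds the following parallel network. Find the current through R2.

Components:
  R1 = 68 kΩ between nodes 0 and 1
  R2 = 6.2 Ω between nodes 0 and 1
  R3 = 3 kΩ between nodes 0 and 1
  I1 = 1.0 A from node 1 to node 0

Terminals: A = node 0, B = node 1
All resistors sit directly between nodes 0 and 1, so they are in parallel and share one voltage V; the full source current 1 A splits among them.
1/R_par = 1/68000 + 1/6.2 + 1/3000 = 0.1616 S  =>  R_par = 6.187 Ω
V = I × R_par = 1 × 6.187 = 6.187 V
I_R2 = V/R2 = 6.187/6.2 = 0.9978 A

Final answer: 0.9978 A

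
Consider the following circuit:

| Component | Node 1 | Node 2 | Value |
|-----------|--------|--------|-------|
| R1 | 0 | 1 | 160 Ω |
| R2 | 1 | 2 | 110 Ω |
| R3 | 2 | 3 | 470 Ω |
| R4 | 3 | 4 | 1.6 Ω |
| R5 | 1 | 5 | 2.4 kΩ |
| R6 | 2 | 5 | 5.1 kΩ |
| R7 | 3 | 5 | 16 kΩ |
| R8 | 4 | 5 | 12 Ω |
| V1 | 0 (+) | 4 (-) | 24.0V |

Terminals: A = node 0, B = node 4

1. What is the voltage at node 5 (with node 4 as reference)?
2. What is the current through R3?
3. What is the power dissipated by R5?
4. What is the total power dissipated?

Nodal analysis, taking node 4 as the 0 V reference.
Source V1 fixes V_0 = 24 V.
KCL at each unknown node (sum of currents leaving = 0; resistances in Ω):
  Node 1: (V_1 - 24)/160 + (V_1 - V_2)/110 + (V_1 - V_5)/2400 = 0
  Node 2: (V_2 - V_1)/110 + (V_2 - V_3)/470 + (V_2 - V_5)/5100 = 0
  Node 3: (V_3 - V_2)/470 + (V_3 - 0)/1.6 + (V_3 - V_5)/16000 = 0
  Node 5: (V_5 - V_1)/2400 + (V_5 - V_2)/5100 + (V_5 - V_3)/16000 + (V_5 - 0)/12 = 0
Collecting terms (coefficients in siemens):
  0.01576·V_1 - 0.009091·V_2 - 0.0004167·V_5 = 0.15
  0.01141·V_2 - 0.009091·V_1 - 0.002128·V_3 - 0.0001961·V_5 = 0
  0.6272·V_3 - 0.002128·V_2 - 0.0000625·V_5 = 0
  0.08401·V_5 - 0.0004167·V_1 - 0.0001961·V_2 - 0.0000625·V_3 = 0
Solving these 4 simultaneous equations (Gaussian elimination) gives:
  V_1 = 17.63 V, V_2 = 14.05 V, V_3 = 0.04768 V, V_5 = 0.1203 V
Part 1:
  Read off the nodal solution: V_5 = 0.1203 V
Part 2:
  I_R3 = (V_2 - V_3)/R3 = (14.05 - 0.04768)/470 = 0.02979 A
  Magnitude: I_R3 = 0.02979 A
Part 3:
  I_R5 = (V_1 - V_5)/R5 = (17.63 - 0.1203)/2400 = 0.007295 A
  P_R5 = I_R5² × R5 = (0.007295)² × 2400 = 0.1277 W
Part 4:
  Power in each resistor, P = (ΔV)²/R:
    P_R1 = (24 - 17.63)²/160 = 0.2537 W
    P_R2 = (17.63 - 14.05)²/110 = 0.1164 W
    P_R3 = (14.05 - 0.04768)²/470 = 0.4172 W
    P_R4 = (0.04768 - 0)²/1.6 = 0.001421 W
    P_R5 = (17.63 - 0.1203)²/2400 = 0.1277 W
    P_R6 = (14.05 - 0.1203)²/5100 = 0.03805 W
    P_R7 = (0.04768 - 0.1203)²/16000 = 0.0000003293 W
    P_R8 = (0 - 0.1203)²/12 = 0.001205 W
  P_total = P_R1 + P_R2 + P_R3 + P_R4 + P_R5 + P_R6 + P_R7 + P_R8 = 0.9557 W

Final answers:
1. V_5 = 0.1203 V
2. I_R3 = 0.02979 A
3. P_R5 = 0.1277 W
4. P_total = 0.9557 W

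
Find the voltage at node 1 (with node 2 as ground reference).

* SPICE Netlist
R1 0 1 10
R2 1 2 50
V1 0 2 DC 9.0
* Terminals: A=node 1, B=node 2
Nodal analysis, taking node 2 as the 0 V reference.
Source V1 fixes V_0 = 9 V.
KCL at each unknown node (sum of currents leaving = 0; resistances in Ω):
  Node 1: (V_1 - 9)/10 + (V_1 - 0)/50 = 0
Collecting terms: 0.12 × V_1 = 0.9  =>  V_1 = 7.5 V
The requested potential is V_1 = 7.5 V.

Final answer: V_1 = 7.5 V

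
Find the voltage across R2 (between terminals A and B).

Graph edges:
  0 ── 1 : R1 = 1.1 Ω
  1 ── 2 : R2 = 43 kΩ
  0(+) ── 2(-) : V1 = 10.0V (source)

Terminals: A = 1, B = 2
R1 and R2 are in series across V1 (node 0 → node 1 → node 2), and the output A–B is taken across R2, so this is a voltage divider.
Series current: I = V1/(R1 + R2) = 10/(1.1 + 43000) = 10/43000 = 0.0002326 A
V_R2 = I × R2 = V1 × R2/(R1 + R2) = 10 × 43000/43000 = 10 V

Final answer: 10 V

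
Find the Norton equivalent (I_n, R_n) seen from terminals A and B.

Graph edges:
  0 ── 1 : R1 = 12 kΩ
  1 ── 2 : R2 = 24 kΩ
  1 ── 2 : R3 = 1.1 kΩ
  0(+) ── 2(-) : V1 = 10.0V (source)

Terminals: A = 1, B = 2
Find the Thévenin equivalent first; then I_n = V_th/R_th and R_n = R_th.
Step 1 — V_th is the open-circuit voltage V_A - V_B (nothing connected across the terminals).
Nodal analysis, taking node 2 as the 0 V reference.
Source V1 fixes V_0 = 10 V.
KCL at each unknown node (sum of currents leaving = 0; resistances in Ω):
  Node 1: (V_1 - 10)/12000 + (V_1 - 0)/24000 + (V_1 - 0)/1100 = 0
Collecting terms: 0.001034 × V_1 = 0.0008333  =>  V_1 = 0.8059 V
V_th = V_1 - V_2 = 0.8059 - 0 = 0.8059 V
Step 2 — R_th: zero the source — replace V1 by a short circuit (node 2 merges into node 0) — and find the resistance seen between A (node 1) and B (node 0).
Reduce the network between node 1 (A) and node 0 (B) by series/parallel combination:
  Rp1 = R1 ‖ R2 ‖ R3 (parallel, all between nodes 0 and 1) = 1/(1/12000 + 1/24000 + 1/1100) = 967 Ω
R_th = 967 Ω
I_n = V_th/R_th = 0.8059/967 = 0.0008333 A, and R_n = R_th = 967 Ω

Final answer: I_n = 0.0008333 A, R_n = 967 Ω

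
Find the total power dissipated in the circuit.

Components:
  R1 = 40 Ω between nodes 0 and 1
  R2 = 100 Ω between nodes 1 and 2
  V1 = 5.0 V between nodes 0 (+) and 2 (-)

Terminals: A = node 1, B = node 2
Nodal analysis, taking node 2 as the 0 V reference.
Source V1 fixes V_0 = 5 V.
KCL at each unknown node (sum of currents leaving = 0; resistances in Ω):
  Node 1: (V_1 - 5)/40 + (V_1 - 0)/100 = 0
Collecting terms: 0.035 × V_1 = 0.125  =>  V_1 = 3.571 V
Power in each resistor, P = (ΔV)²/R:
  P_R1 = (5 - 3.571)²/40 = 0.05102 W
  P_R2 = (3.571 - 0)²/100 = 0.1276 W
P_total = P_R1 + P_R2 = 0.1786 W

Final answer: 0.1786 W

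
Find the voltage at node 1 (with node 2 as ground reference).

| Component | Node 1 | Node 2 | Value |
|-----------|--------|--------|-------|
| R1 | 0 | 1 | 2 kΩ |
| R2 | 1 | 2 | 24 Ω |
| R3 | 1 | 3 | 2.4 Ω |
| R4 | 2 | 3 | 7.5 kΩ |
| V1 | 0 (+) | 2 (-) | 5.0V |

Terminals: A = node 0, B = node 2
Nodal analysis, taking node 2 as the 0 V reference.
Source V1 fixes V_0 = 5 V.
KCL at each unknown node (sum of currents leaving = 0; resistances in Ω):
  Node 1: (V_1 - 5)/2000 + (V_1 - 0)/24 + (V_1 - V_3)/2.4 = 0
  Node 3: (V_3 - V_1)/2.4 + (V_3 - 0)/7500 = 0
Collecting terms (coefficients in siemens):
  0.4588·V_1 - 0.4167·V_3 = 0.0025
  0.4168·V_3 - 0.4167·V_1 = 0
Determinant D = (0.4588)(0.4168) - (-0.4167)(-0.4167) = 0.01763
V_1 = [(0.0025)(0.4168) - (-0.4167)(0)]/D = 0.0591 V
V_3 = [(0.4588)(0) - (0.0025)(-0.4167)]/D = 0.05908 V
The requested potential is V_1 = 0.0591 V.

Final answer: V_1 = 0.0591 V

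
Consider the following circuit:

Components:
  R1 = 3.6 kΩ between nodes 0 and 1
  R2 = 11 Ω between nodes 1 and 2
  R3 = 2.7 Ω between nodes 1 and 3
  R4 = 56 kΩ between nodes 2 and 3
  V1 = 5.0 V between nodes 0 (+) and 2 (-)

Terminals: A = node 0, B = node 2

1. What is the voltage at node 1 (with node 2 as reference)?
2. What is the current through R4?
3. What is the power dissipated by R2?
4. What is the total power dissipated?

Nodal analysis, taking node 2 as the 0 V reference.
Source V1 fixes V_0 = 5 V.
KCL at each unknown node (sum of currents leaving = 0; resistances in Ω):
  Node 1: (V_1 - 5)/3600 + (V_1 - 0)/11 + (V_1 - V_3)/2.7 = 0
  Node 3: (V_3 - V_1)/2.7 + (V_3 - 0)/56000 = 0
Collecting terms (coefficients in siemens):
  0.4616·V_1 - 0.3704·V_3 = 0.001389
  0.3704·V_3 - 0.3704·V_1 = 0
Determinant D = (0.4616)(0.3704) - (-0.3704)(-0.3704) = 0.03378
V_1 = [(0.001389)(0.3704) - (-0.3704)(0)]/D = 0.01523 V
V_3 = [(0.4616)(0) - (0.001389)(-0.3704)]/D = 0.01523 V
Part 1:
  Read off the nodal solution: V_1 = 0.01523 V
Part 2:
  I_R4 = (V_2 - V_3)/R4 = (0 - 0.01523)/56000 = -0.0000002719 A
  Magnitude: I_R4 = 0.0000002719 A
Part 3:
  I_R2 = (V_1 - V_2)/R2 = (0.01523 - 0)/11 = 0.001384 A
  P_R2 = I_R2² × R2 = (0.001384)² × 11 = 0.00002108 W
Part 4:
  Power in each resistor, P = (ΔV)²/R:
    P_R1 = (5 - 0.01523)²/3600 = 0.006902 W
    P_R2 = (0.01523 - 0)²/11 = 0.00002108 W
    P_R3 = (0.01523 - 0.01523)²/2.7 = 0.0000000000001996 W
    P_R4 = (0 - 0.01523)²/56000 = 0.000000004141 W
  P_total = P_R1 + P_R2 + P_R3 + P_R4 = 0.006923 W

Final answers:
1. V_1 = 0.01523 V
2. I_R4 = 2.719e-07 A
3. P_R2 = 2.108e-05 W
4. P_total = 0.006923 W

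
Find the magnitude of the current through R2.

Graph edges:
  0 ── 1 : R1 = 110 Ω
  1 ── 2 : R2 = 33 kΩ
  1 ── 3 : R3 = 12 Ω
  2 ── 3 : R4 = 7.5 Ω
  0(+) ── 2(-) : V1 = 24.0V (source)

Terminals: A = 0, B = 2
Nodal analysis, taking node 2 as the 0 V reference.
Source V1 fixes V_0 = 24 V.
KCL at each unknown node (sum of currents leaving = 0; resistances in Ω):
  Node 1: (V_1 - 24)/110 + (V_1 - 0)/33000 + (V_1 - V_3)/12 = 0
  Node 3: (V_3 - V_1)/12 + (V_3 - 0)/7.5 = 0
Collecting terms (coefficients in siemens):
  0.09245·V_1 - 0.08333·V_3 = 0.2182
  0.2167·V_3 - 0.08333·V_1 = 0
Determinant D = (0.09245)(0.2167) - (-0.08333)(-0.08333) = 0.01309
V_1 = [(0.2182)(0.2167) - (-0.08333)(0)]/D = 3.612 V
V_3 = [(0.09245)(0) - (0.2182)(-0.08333)]/D = 1.389 V
I_R2 = (V_1 - V_2)/R2 = (3.612 - 0)/33000 = 0.0001095 A
|I_R2| = 0.0001095 A

Final answer: |I_R2| = 0.0001095 A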